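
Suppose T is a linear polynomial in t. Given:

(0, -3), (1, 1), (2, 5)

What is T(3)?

Write T(t) = at + b; the 3 given values yield a linear system in the 2 coefficients.
Solving, T(t) = 4t - 3.
Then T(3) = 9.

9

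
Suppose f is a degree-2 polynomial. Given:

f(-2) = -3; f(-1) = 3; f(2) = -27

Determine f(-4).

Write f(k) = ak² + bk + c; the 3 given values yield a linear system in the 3 coefficients.
Solving, f(k) = -4k² - 6k + 1.
Then f(-4) = -39.

-39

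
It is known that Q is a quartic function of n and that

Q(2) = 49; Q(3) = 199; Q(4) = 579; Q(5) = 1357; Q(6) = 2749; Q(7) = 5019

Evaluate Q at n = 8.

First differences: 150, 380, 778, 1392, 2270. Second differences: 230, 398, 614, 878. Third differences: 168, 216, 264. Fourth differences: 48, 48.
Level-4 differences are constant, so Q has degree 4.
Fitting a degree-4 polynomial gives Q(n) = 2n^4 + 5n² - 5n + 7.
Then Q(8) = 8479.

8479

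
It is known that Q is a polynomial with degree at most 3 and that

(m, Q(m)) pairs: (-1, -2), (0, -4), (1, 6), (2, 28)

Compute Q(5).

First differences: -2, 10, 22. Second differences: 12, 12.
Level-2 differences are constant, so Q has degree 2.
Fitting a degree-2 polynomial gives Q(m) = 6m² + 4m - 4.
Then Q(5) = 166.

166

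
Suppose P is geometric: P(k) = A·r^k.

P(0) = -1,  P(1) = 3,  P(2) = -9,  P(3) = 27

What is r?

Consecutive ratio: 3/(-1) = -3, and -9/3 = -3, so r = -3.
Then A·(-3)^0 = -1 gives A = -1, and P(k) = -1·(-3)^k.

-3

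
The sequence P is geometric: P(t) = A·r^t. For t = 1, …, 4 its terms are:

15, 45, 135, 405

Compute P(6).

3645

Consecutive ratio: 45/15 = 3, and 135/45 = 3, so r = 3.
Then A·3^1 = 15 gives A = 5, and P(t) = 5·3^t.
P(6) = 5·3^6 = 3645.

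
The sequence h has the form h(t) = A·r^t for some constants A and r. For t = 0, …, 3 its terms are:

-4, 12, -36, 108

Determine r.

Consecutive ratio: 12/(-4) = -3, and -36/12 = -3, so r = -3.
Then A·(-3)^0 = -4 gives A = -4, and h(t) = -4·(-3)^t.

-3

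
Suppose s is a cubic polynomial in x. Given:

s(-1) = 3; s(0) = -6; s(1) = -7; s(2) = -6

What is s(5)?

Write s(x) = ax³ + bx² + cx + d; the 4 given values yield a linear system in the 4 coefficients.
Solving, s(x) = -x³ + 4x² - 4x - 6.
Then s(5) = -51.

-51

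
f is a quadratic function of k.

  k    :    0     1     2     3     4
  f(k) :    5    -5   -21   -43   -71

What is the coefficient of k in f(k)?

First differences: -10, -16, -22, -28. Second differences: -6, -6, -6.
Level-2 differences are constant, so f has degree 2.
Fitting a degree-2 polynomial gives f(k) = -3k² - 7k + 5.
The coefficient of k is -7.

-7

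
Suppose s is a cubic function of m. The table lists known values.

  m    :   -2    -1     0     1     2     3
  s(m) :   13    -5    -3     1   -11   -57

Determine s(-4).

Write s(m) = am³ + bm² + cm + d; the 6 given values yield a linear system in the 4 coefficients.
Solving, s(m) = -3m³ + m² + 6m - 3.
Then s(-4) = 181.

181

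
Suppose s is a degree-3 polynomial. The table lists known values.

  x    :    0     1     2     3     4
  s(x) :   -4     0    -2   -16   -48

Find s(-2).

-6

Write s(x) = ax³ + bx² + cx + d; the 5 given values yield a linear system in the 4 coefficients.
Solving, s(x) = -x³ + 5x - 4.
Then s(-2) = -6.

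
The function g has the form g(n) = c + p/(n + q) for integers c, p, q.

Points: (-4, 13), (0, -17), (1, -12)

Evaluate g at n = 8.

-5

(g(n) − c)(n + q) = p for each data point; the three points give a linear system in c and q, then p follows.
Solving: c = -2, q = 2, p = -30, so g(n) = -2 − 30/(n + 2).
Then g(8) = -2 − 30/10 = -5.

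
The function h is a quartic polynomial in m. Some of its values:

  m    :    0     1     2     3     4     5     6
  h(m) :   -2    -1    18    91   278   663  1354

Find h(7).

2483

First differences: 1, 19, 73, 187, 385, 691. Second differences: 18, 54, 114, 198, 306. Third differences: 36, 60, 84, 108. Fourth differences: 24, 24, 24.
Level-4 differences are constant, so h has degree 4.
Extending the table by one column gives the next first difference 1129, so h(7) = 1354 + 1129 = 2483.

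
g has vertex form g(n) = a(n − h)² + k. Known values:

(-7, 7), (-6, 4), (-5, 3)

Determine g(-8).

First differences -3, -1; second difference 2 = 2a, so a = 1.
Expanding, the n-coefficient is −2ah = -2h; matching it to the data gives h = -5, and then k = 3.
So g(n) = 1(n + 5)² + 3.
g(-8) = 1·(-3)² + 3 = 12.

12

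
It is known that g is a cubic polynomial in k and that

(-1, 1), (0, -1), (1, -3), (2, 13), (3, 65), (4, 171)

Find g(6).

617

Write g(k) = ak³ + bk² + ck + d; the 6 given values yield a linear system in the 4 coefficients.
Solving, g(k) = 3k³ - 5k - 1.
Then g(6) = 617.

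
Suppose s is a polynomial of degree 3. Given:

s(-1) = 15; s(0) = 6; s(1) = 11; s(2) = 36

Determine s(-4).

Write s(x) = ax³ + bx² + cx + d; the 4 given values yield a linear system in the 4 coefficients.
Solving, s(x) = x³ + 7x² - 3x + 6.
Then s(-4) = 66.

66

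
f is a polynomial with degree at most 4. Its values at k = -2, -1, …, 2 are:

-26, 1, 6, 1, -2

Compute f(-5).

First differences: 27, 5, -5, -3. Second differences: -22, -10, 2. Third differences: 12, 12.
Level-3 differences are constant, so f has degree 3.
Fitting a degree-3 polynomial gives f(k) = 2k³ - 5k² - 2k + 6.
Then f(-5) = -359.

-359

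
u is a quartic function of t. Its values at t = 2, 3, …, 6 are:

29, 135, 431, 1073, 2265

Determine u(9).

11901

Write u(t) = at^4 + bt³ + ct² + dt + e; the 5 given values yield a linear system in the 5 coefficients.
Solving, u(t) = 2t^4 - 2t³ + 3t² - t + 3.
Then u(9) = 11901.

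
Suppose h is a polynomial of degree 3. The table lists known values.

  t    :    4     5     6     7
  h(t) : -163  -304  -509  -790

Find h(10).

-2209

Write h(t) = at³ + bt² + ct + d; the 4 given values yield a linear system in the 4 coefficients.
Solving, h(t) = -2t³ - 2t² - t + 1.
Then h(10) = -2209.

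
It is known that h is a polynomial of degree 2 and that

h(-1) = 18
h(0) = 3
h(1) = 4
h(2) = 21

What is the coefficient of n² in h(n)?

First differences: -15, 1, 17. Second differences: 16, 16.
Level-2 differences are constant, so h has degree 2.
Fitting a degree-2 polynomial gives h(n) = 8n² - 7n + 3.
The coefficient of n² is 8.

8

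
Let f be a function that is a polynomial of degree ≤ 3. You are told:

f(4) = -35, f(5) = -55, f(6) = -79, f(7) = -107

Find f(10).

Write f(t) = at³ + bt² + ct + d; the 4 given values yield a linear system in the 4 coefficients.
Solving, the leading coefficient vanishes, and f(t) = -2t² - 2t + 5.
Then f(10) = -215.

-215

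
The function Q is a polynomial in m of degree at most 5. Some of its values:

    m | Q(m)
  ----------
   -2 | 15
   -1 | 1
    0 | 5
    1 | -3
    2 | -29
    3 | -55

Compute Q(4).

-39

Write Q(m) = am^5 + bm^4 + cm³ + dm² + em + p; the 6 given values yield a linear system in the 6 coefficients.
Solving, the leading coefficient vanishes, and Q(m) = m^4 - 3m³ - 7m² + m + 5.
Then Q(4) = -39.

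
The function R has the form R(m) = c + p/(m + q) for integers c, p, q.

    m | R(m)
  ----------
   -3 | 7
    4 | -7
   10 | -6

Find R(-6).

-2

(R(m) − c)(m + q) = p for each data point; the three points give a linear system in c and q, then p follows.
Solving: c = -5, q = 2, p = -12, so R(m) = -5 − 12/(m + 2).
Then R(-6) = -5 − 12/(-4) = -2.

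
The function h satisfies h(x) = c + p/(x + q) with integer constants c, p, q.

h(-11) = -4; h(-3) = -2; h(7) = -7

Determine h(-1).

(h(x) − c)(x + q) = p for each data point; the three points give a linear system in c and q, then p follows.
Solving: c = -5, q = -1, p = -12, so h(x) = -5 − 12/(x − 1).
Then h(-1) = -5 − 12/(-2) = 1.

1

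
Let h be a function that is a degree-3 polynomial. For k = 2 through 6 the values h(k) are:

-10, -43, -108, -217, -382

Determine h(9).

-1333

First differences: -33, -65, -109, -165. Second differences: -32, -44, -56. Third differences: -12, -12.
Level-3 differences are constant, so h has degree 3.
Fitting a degree-3 polynomial gives h(k) = -2k³ + 2k² - 5k + 8.
Then h(9) = -1333.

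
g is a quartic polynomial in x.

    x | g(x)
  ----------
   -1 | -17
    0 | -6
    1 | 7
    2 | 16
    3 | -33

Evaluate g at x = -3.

-249

Write g(x) = ax^4 + bx³ + cx² + dx + e; the 5 given values yield a linear system in the 5 coefficients.
Solving, g(x) = -2x^4 + 3x³ + 3x² + 9x - 6.
Then g(-3) = -249.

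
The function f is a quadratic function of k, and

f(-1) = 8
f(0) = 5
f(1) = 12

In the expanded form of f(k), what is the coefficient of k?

Write f(k) = ak² + bk + c; the 3 given values yield a linear system in the 3 coefficients.
Solving, f(k) = 5k² + 2k + 5.
The coefficient of k is 2.

2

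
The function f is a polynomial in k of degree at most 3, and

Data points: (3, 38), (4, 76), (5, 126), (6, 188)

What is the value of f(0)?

First differences: 38, 50, 62. Second differences: 12, 12.
Level-2 differences are constant, so f has degree 2.
Fitting a degree-2 polynomial gives f(k) = 6k² - 4k - 4.
Then f(0) = -4.

-4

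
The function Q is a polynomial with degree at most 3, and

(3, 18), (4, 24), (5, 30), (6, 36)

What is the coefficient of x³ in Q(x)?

First differences: 6, 6, 6.
Level-1 differences are constant, so Q has degree 1.
Fitting a degree-1 polynomial gives Q(x) = 6x.
The coefficient of x³ is 0.

0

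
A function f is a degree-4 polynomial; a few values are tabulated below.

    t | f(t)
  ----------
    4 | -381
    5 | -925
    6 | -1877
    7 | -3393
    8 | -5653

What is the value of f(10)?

-13245

Write f(t) = at^4 + bt³ + ct² + dt + e; the 5 given values yield a linear system in the 5 coefficients.
Solving, f(t) = -t^4 - 4t³ + 7t² + 6t - 5.
Then f(10) = -13245.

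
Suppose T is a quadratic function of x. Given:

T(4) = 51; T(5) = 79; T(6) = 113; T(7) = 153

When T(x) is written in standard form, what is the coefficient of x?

First differences: 28, 34, 40. Second differences: 6, 6.
Level-2 differences are constant, so T has degree 2.
Fitting a degree-2 polynomial gives T(x) = 3x² + x - 1.
The coefficient of x is 1.

1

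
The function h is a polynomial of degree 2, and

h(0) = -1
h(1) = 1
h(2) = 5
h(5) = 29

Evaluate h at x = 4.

19

Write h(x) = ax² + bx + c; the 4 given values yield a linear system in the 3 coefficients.
Solving, h(x) = x² + x - 1.
Then h(4) = 19.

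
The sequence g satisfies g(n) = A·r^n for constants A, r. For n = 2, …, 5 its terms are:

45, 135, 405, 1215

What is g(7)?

Consecutive ratio: 135/45 = 3, and 405/135 = 3, so r = 3.
Then A·3^2 = 45 gives A = 5, and g(n) = 5·3^n.
g(7) = 5·3^7 = 10935.

10935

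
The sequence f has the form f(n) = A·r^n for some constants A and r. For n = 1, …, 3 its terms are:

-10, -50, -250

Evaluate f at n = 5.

-6250

Consecutive ratio: -50/(-10) = 5, and -250/(-50) = 5, so r = 5.
Then A·5^1 = -10 gives A = -2, and f(n) = -2·5^n.
f(5) = -2·5^5 = -6250.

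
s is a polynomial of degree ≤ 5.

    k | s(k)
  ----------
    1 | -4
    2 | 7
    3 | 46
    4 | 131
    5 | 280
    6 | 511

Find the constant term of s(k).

-5

First differences: 11, 39, 85, 149, 231. Second differences: 28, 46, 64, 82. Third differences: 18, 18, 18.
Level-3 differences are constant, so s has degree 3.
Fitting a degree-3 polynomial gives s(k) = 3k³ - 4k² + 2k - 5.
The constant term is s(0) = -5.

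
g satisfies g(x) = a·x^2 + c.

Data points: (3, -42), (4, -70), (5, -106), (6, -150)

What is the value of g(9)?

From g(3) = -42 and g(4) = -70: 9a + c = -42 and 16a + c = -70.
Subtracting: 7a = -28, so a = -4; then c = -42 − (-4)·9 = -6.
So g(x) = -4x² − 6, and g(9) = -330.

-330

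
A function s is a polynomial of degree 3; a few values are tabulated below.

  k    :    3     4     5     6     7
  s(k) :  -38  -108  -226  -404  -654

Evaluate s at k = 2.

-4

Write s(k) = ak³ + bk² + ck + d; the 5 given values yield a linear system in the 4 coefficients.
Solving, s(k) = -2k³ + 4k + 4.
Then s(2) = -4.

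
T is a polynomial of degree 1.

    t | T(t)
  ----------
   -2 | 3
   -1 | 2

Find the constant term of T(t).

1

Write T(t) = at + b; the 2 given values yield a linear system in the 2 coefficients.
Solving, T(t) = -t + 1.
The constant term is T(0) = 1.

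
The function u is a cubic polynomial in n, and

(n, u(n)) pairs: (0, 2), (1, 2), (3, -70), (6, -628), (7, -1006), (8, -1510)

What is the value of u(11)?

-3958

Write u(n) = an³ + bn² + cn + d; the 6 given values yield a linear system in the 4 coefficients.
Solving, u(n) = -3n³ + 3n + 2.
Then u(11) = -3958.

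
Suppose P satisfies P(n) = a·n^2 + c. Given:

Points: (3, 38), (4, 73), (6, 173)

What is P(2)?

13

From P(3) = 38 and P(4) = 73: 9a + c = 38 and 16a + c = 73.
Subtracting: 7a = 35, so a = 5; then c = 38 − 5·9 = -7.
So P(n) = 5n² − 7, and P(2) = 13.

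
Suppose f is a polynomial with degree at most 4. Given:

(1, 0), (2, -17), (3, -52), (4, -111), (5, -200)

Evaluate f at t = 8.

Write f(t) = at^4 + bt³ + ct² + dt + e; the 5 given values yield a linear system in the 5 coefficients.
Solving, the leading coefficient vanishes, and f(t) = -t³ - 3t² - t + 5.
Then f(8) = -707.

-707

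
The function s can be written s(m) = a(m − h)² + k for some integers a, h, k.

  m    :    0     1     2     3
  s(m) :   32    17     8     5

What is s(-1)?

53

First differences -15, -9, -3; second difference 6 = 2a, so a = 3.
Expanding, the m-coefficient is −2ah = -6h; matching it to the data gives h = 3, and then k = 5.
So s(m) = 3(m − 3)² + 5.
s(-1) = 3·(-4)² + 5 = 53.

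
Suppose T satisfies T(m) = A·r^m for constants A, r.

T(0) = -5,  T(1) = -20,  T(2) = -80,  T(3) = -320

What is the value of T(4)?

-1280

Consecutive ratio: -20/(-5) = 4, and -80/(-20) = 4, so r = 4.
Then A·4^0 = -5 gives A = -5, and T(m) = -5·4^m.
T(4) = -5·4^4 = -1280.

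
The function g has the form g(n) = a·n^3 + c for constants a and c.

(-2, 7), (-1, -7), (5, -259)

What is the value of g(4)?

From g(-2) = 7 and g(-1) = -7: -8a + c = 7 and -1a + c = -7.
Subtracting: 7a = -14, so a = -2; then c = 7 − (-2)·(-8) = -9.
So g(n) = -2n³ − 9, and g(4) = -137.

-137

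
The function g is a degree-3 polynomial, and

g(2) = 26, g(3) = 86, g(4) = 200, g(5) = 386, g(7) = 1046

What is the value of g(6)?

662

Write g(m) = am³ + bm² + cm + d; the 5 given values yield a linear system in the 4 coefficients.
Solving, g(m) = 3m³ + 3m - 4.
Then g(6) = 662.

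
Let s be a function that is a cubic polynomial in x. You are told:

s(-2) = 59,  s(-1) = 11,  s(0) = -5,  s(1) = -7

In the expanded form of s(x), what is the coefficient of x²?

7

Write s(x) = ax³ + bx² + cx + d; the 4 given values yield a linear system in the 4 coefficients.
Solving, s(x) = -3x³ + 7x² - 6x - 5.
The coefficient of x² is 7.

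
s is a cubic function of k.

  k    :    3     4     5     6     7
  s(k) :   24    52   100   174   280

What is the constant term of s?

0

First differences: 28, 48, 74, 106. Second differences: 20, 26, 32. Third differences: 6, 6.
Level-3 differences are constant, so s has degree 3.
Fitting a degree-3 polynomial gives s(k) = k³ - 2k² + 5k.
The constant term is s(0) = 0.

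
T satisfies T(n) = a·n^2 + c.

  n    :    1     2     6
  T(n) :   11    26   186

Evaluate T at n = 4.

86

From T(1) = 11 and T(2) = 26: 1a + c = 11 and 4a + c = 26.
Subtracting: 3a = 15, so a = 5; then c = 11 − 5·1 = 6.
So T(n) = 5n² + 6, and T(4) = 86.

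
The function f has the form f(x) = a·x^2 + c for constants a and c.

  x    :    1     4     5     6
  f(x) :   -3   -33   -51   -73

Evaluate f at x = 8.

-129

From f(1) = -3 and f(4) = -33: 1a + c = -3 and 16a + c = -33.
Subtracting: 15a = -30, so a = -2; then c = -3 − (-2)·1 = -1.
So f(x) = -2x² − 1, and f(8) = -129.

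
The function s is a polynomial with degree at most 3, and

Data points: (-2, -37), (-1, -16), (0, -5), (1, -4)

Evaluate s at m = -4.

-109

First differences: 21, 11, 1. Second differences: -10, -10.
Level-2 differences are constant, so s has degree 2.
Fitting a degree-2 polynomial gives s(m) = -5m² + 6m - 5.
Then s(-4) = -109.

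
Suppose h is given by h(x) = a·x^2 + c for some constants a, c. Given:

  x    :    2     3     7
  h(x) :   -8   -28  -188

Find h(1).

4

From h(2) = -8 and h(3) = -28: 4a + c = -8 and 9a + c = -28.
Subtracting: 5a = -20, so a = -4; then c = -8 − (-4)·4 = 8.
So h(x) = -4x² + 8, and h(1) = 4.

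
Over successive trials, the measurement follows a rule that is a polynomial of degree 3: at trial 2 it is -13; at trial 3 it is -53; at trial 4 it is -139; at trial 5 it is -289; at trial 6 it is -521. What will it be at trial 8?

Write the value at n as P(n).
First differences: -40, -86, -150, -232. Second differences: -46, -64, -82. Third differences: -18, -18.
Level-3 differences are constant, so P has degree 3.
Fitting a degree-3 polynomial gives P(n) = -3n³ + 4n² - 3n + 1.
Then P(8) = -1303.

-1303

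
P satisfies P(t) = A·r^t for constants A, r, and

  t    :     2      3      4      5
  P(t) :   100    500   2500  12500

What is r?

5

Consecutive ratio: 500/100 = 5, and 2500/500 = 5, so r = 5.
Then A·5^2 = 100 gives A = 4, and P(t) = 4·5^t.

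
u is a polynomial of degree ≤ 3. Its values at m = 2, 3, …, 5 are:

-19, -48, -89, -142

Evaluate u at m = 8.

First differences: -29, -41, -53. Second differences: -12, -12.
Level-2 differences are constant, so u has degree 2.
Fitting a degree-2 polynomial gives u(m) = -6m² + m + 3.
Then u(8) = -373.

-373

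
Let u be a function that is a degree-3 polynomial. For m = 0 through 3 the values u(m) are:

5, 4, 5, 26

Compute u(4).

Write u(m) = am³ + bm² + cm + d; the 4 given values yield a linear system in the 4 coefficients.
Solving, u(m) = 3m³ - 8m² + 4m + 5.
Then u(4) = 85.

85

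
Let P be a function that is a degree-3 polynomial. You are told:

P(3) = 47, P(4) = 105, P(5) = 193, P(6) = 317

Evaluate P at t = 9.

965

Write P(t) = at³ + bt² + ct + d; the 4 given values yield a linear system in the 4 coefficients.
Solving, P(t) = t³ + 3t² - 7.
Then P(9) = 965.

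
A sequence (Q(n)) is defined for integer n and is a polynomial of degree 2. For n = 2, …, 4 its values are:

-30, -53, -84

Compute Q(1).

-15

Write Q(n) = an² + bn + c; the 3 given values yield a linear system in the 3 coefficients.
Solving, Q(n) = -4n² - 3n - 8.
Then Q(1) = -15.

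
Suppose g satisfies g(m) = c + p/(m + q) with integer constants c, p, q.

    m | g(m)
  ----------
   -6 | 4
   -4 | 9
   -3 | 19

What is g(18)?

(g(m) − c)(m + q) = p for each data point; the three points give a linear system in c and q, then p follows.
Solving: c = -1, q = 2, p = -20, so g(m) = -1 − 20/(m + 2).
Then g(18) = -1 − 20/20 = -2.

-2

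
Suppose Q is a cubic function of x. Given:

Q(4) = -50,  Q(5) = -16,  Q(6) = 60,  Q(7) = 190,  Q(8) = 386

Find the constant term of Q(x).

-6

First differences: 34, 76, 130, 196. Second differences: 42, 54, 66. Third differences: 12, 12.
Level-3 differences are constant, so Q has degree 3.
Fitting a degree-3 polynomial gives Q(x) = 2x³ - 9x² - 7x - 6.
The constant term is Q(0) = -6.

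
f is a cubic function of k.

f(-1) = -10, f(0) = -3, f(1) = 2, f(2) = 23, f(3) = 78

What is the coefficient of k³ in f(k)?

3

Write f(k) = ak³ + bk² + ck + d; the 5 given values yield a linear system in the 4 coefficients.
Solving, f(k) = 3k³ - k² + 3k - 3.
The coefficient of k³ is 3.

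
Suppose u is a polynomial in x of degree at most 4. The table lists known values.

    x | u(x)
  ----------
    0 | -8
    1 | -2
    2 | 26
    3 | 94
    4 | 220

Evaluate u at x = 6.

718

First differences: 6, 28, 68, 126. Second differences: 22, 40, 58. Third differences: 18, 18.
Level-3 differences are constant, so u has degree 3.
Fitting a degree-3 polynomial gives u(x) = 3x³ + 2x² + x - 8.
Then u(6) = 718.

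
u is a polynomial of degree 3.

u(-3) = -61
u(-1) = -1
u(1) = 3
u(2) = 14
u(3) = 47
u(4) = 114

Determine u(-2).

-18

Write u(m) = am³ + bm² + cm + d; the 6 given values yield a linear system in the 4 coefficients.
Solving, u(m) = 2m³ - m² + 2.
Then u(-2) = -18.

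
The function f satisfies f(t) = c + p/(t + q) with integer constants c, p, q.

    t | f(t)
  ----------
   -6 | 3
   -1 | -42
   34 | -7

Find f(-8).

0

(f(t) − c)(t + q) = p for each data point; the three points give a linear system in c and q, then p follows.
Solving: c = -6, q = 2, p = -36, so f(t) = -6 − 36/(t + 2).
Then f(-8) = -6 − 36/(-6) = 0.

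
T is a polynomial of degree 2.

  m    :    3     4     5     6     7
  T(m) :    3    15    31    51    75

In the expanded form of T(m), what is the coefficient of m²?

First differences: 12, 16, 20, 24. Second differences: 4, 4, 4.
Level-2 differences are constant, so T has degree 2.
Fitting a degree-2 polynomial gives T(m) = 2m² - 2m - 9.
The coefficient of m² is 2.

2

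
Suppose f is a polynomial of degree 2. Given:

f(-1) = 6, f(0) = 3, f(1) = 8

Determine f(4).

Write f(m) = am² + bm + c; the 3 given values yield a linear system in the 3 coefficients.
Solving, f(m) = 4m² + m + 3.
Then f(4) = 71.

71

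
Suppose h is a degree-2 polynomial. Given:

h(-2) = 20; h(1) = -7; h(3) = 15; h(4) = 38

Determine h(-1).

3

Write h(t) = at² + bt + c; the 4 given values yield a linear system in the 3 coefficients.
Solving, h(t) = 4t² - 5t - 6.
Then h(-1) = 3.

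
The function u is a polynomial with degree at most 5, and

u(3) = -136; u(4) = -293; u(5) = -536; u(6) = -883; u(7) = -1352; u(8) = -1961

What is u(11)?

-4808

First differences: -157, -243, -347, -469, -609. Second differences: -86, -104, -122, -140. Third differences: -18, -18, -18.
Level-3 differences are constant, so u has degree 3.
Fitting a degree-3 polynomial gives u(n) = -3n³ - 7n² + 3n - 1.
Then u(11) = -4808.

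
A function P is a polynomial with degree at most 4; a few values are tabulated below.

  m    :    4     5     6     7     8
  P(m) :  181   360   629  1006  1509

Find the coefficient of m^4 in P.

0

First differences: 179, 269, 377, 503. Second differences: 90, 108, 126. Third differences: 18, 18.
Level-3 differences are constant, so P has degree 3.
Fitting a degree-3 polynomial gives P(m) = 3m³ - 4m + 5.
The coefficient of m^4 is 0.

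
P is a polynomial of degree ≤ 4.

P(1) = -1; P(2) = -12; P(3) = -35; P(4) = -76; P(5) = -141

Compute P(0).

4

First differences: -11, -23, -41, -65. Second differences: -12, -18, -24. Third differences: -6, -6.
Level-3 differences are constant, so P has degree 3.
Fitting a degree-3 polynomial gives P(t) = -t³ - 4t + 4.
Then P(0) = 4.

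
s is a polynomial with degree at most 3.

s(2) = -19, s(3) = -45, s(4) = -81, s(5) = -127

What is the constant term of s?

3

First differences: -26, -36, -46. Second differences: -10, -10.
Level-2 differences are constant, so s has degree 2.
Fitting a degree-2 polynomial gives s(m) = -5m² - m + 3.
The constant term is s(0) = 3.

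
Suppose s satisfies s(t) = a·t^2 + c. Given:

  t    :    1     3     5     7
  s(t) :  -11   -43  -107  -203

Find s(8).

From s(1) = -11 and s(3) = -43: 1a + c = -11 and 9a + c = -43.
Subtracting: 8a = -32, so a = -4; then c = -11 − (-4)·1 = -7.
So s(t) = -4t² − 7, and s(8) = -263.

-263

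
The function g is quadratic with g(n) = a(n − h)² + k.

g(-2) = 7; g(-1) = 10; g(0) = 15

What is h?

First differences 3, 5; second difference 2 = 2a, so a = 1.
Expanding, the n-coefficient is −2ah = -2h; matching it to the data gives h = -3, and then k = 6.
So g(n) = 1(n + 3)² + 6.
Hence h = -3.

-3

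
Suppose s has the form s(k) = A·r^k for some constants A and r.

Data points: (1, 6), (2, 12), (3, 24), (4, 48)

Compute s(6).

192

Consecutive ratio: 12/6 = 2, and 24/12 = 2, so r = 2.
Then A·2^1 = 6 gives A = 3, and s(k) = 3·2^k.
s(6) = 3·2^6 = 192.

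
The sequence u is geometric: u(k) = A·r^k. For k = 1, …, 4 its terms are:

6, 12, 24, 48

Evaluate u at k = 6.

192

Consecutive ratio: 12/6 = 2, and 24/12 = 2, so r = 2.
Then A·2^1 = 6 gives A = 3, and u(k) = 3·2^k.
u(6) = 3·2^6 = 192.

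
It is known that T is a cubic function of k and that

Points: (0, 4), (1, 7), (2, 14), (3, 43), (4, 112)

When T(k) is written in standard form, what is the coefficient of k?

7

First differences: 3, 7, 29, 69. Second differences: 4, 22, 40. Third differences: 18, 18.
Level-3 differences are constant, so T has degree 3.
Fitting a degree-3 polynomial gives T(k) = 3k³ - 7k² + 7k + 4.
The coefficient of k is 7.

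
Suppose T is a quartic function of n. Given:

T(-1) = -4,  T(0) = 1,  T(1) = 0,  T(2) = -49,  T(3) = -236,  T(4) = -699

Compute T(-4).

Write T(n) = an^4 + bn³ + cn² + dn + e; the 6 given values yield a linear system in the 5 coefficients.
Solving, T(n) = -2n^4 - 3n³ - n² + 5n + 1.
Then T(-4) = -355.

-355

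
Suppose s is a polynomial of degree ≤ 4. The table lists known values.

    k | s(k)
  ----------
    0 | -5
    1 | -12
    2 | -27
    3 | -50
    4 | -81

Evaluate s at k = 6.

First differences: -7, -15, -23, -31. Second differences: -8, -8, -8.
Level-2 differences are constant, so s has degree 2.
Fitting a degree-2 polynomial gives s(k) = -4k² - 3k - 5.
Then s(6) = -167.

-167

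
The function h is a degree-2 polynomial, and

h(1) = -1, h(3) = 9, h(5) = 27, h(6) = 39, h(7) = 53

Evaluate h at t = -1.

-3

Write h(t) = at² + bt + c; the 5 given values yield a linear system in the 3 coefficients.
Solving, h(t) = t² + t - 3.
Then h(-1) = -3.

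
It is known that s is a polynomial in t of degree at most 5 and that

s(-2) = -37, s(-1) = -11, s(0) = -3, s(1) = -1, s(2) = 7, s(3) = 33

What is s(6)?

339

First differences: 26, 8, 2, 8, 26. Second differences: -18, -6, 6, 18. Third differences: 12, 12, 12.
Level-3 differences are constant, so s has degree 3.
Fitting a degree-3 polynomial gives s(t) = 2t³ - 3t² + 3t - 3.
Then s(6) = 339.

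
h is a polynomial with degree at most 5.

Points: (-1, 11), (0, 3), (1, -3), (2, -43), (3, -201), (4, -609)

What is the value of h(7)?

-5373

First differences: -8, -6, -40, -158, -408. Second differences: 2, -34, -118, -250. Third differences: -36, -84, -132. Fourth differences: -48, -48.
Level-4 differences are constant, so h has degree 4.
Fitting a degree-4 polynomial gives h(m) = -2m^4 - 2m³ + 3m² - 5m + 3.
Then h(7) = -5373.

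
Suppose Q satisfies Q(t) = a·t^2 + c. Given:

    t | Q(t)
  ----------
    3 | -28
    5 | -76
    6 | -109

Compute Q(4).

-49

From Q(3) = -28 and Q(5) = -76: 9a + c = -28 and 25a + c = -76.
Subtracting: 16a = -48, so a = -3; then c = -28 − (-3)·9 = -1.
So Q(t) = -3t² − 1, and Q(4) = -49.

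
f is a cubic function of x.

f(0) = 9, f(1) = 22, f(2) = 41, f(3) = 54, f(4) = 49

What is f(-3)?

126

First differences: 13, 19, 13, -5. Second differences: 6, -6, -18. Third differences: -12, -12.
Level-3 differences are constant, so f has degree 3.
Fitting a degree-3 polynomial gives f(x) = -2x³ + 9x² + 6x + 9.
Then f(-3) = 126.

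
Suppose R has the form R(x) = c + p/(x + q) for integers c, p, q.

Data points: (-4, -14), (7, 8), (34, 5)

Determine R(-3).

(R(x) − c)(x + q) = p for each data point; the three points give a linear system in c and q, then p follows.
Solving: c = 4, q = 2, p = 36, so R(x) = 4 + 36/(x + 2).
Then R(-3) = 4 + 36/(-1) = -32.

-32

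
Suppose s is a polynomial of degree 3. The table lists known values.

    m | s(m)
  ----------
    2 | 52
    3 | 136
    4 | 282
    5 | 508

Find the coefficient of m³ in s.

Write s(m) = am³ + bm² + cm + d; the 4 given values yield a linear system in the 4 coefficients.
Solving, s(m) = 3m³ + 4m² + 7m - 2.
The coefficient of m³ is 3.

3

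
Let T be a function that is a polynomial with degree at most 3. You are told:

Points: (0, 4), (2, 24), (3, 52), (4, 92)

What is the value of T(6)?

Write T(k) = ak³ + bk² + ck + d; the 4 given values yield a linear system in the 4 coefficients.
Solving, the leading coefficient vanishes, and T(k) = 6k² - 2k + 4.
Then T(6) = 208.

208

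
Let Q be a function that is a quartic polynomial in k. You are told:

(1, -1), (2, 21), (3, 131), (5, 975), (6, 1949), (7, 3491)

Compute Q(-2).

-19

Write Q(k) = ak^4 + bk³ + ck² + dk + e; the 6 given values yield a linear system in the 5 coefficients.
Solving, Q(k) = k^4 + 4k³ - 5k² - 6k + 5.
Then Q(-2) = -19.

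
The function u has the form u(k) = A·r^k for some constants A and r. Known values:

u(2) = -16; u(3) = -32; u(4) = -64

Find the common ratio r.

Consecutive ratio: -32/(-16) = 2, and -64/(-32) = 2, so r = 2.
Then A·2^2 = -16 gives A = -4, and u(k) = -4·2^k.

2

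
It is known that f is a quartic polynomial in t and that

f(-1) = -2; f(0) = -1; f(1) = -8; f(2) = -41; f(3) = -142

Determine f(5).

-836

Write f(t) = at^4 + bt³ + ct² + dt + e; the 5 given values yield a linear system in the 5 coefficients.
Solving, f(t) = -t^4 - t³ - 3t² - 2t - 1.
Then f(5) = -836.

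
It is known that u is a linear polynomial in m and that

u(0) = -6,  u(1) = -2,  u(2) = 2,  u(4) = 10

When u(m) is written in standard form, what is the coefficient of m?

Write u(m) = am + b; the 4 given values yield a linear system in the 2 coefficients.
Solving, u(m) = 4m - 6.
The coefficient of m is 4.

4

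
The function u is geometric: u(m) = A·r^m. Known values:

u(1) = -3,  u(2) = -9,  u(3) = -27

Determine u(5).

-243

Consecutive ratio: -9/(-3) = 3, and -27/(-9) = 3, so r = 3.
Then A·3^1 = -3 gives A = -1, and u(m) = -1·3^m.
u(5) = -1·3^5 = -243.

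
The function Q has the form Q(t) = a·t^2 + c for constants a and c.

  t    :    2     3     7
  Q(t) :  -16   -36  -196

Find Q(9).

From Q(2) = -16 and Q(3) = -36: 4a + c = -16 and 9a + c = -36.
Subtracting: 5a = -20, so a = -4; then c = -16 − (-4)·4 = 0.
So Q(t) = -4t² + 0, and Q(9) = -324.

-324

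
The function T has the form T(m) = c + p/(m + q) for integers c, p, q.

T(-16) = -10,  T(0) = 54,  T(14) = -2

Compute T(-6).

(T(m) − c)(m + q) = p for each data point; the three points give a linear system in c and q, then p follows.
Solving: c = -6, q = 1, p = 60, so T(m) = -6 + 60/(m + 1).
Then T(-6) = -6 + 60/(-5) = -18.

-18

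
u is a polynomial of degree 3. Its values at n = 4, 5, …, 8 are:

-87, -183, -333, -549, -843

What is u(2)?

-9

First differences: -96, -150, -216, -294. Second differences: -54, -66, -78. Third differences: -12, -12.
Level-3 differences are constant, so u has degree 3.
Fitting a degree-3 polynomial gives u(n) = -2n³ + 3n² - n - 3.
Then u(2) = -9.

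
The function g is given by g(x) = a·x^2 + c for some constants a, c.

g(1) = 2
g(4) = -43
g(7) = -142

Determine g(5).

From g(1) = 2 and g(4) = -43: 1a + c = 2 and 16a + c = -43.
Subtracting: 15a = -45, so a = -3; then c = 2 − (-3)·1 = 5.
So g(x) = -3x² + 5, and g(5) = -70.

-70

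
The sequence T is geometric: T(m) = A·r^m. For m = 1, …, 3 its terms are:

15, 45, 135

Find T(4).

Consecutive ratio: 45/15 = 3, and 135/45 = 3, so r = 3.
Then A·3^1 = 15 gives A = 5, and T(m) = 5·3^m.
T(4) = 5·3^4 = 405.

405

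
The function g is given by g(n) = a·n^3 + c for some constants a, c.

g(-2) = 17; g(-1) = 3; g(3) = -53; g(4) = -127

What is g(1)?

-1

From g(-2) = 17 and g(-1) = 3: -8a + c = 17 and -1a + c = 3.
Subtracting: 7a = -14, so a = -2; then c = 17 − (-2)·(-8) = 1.
So g(n) = -2n³ + 1, and g(1) = -1.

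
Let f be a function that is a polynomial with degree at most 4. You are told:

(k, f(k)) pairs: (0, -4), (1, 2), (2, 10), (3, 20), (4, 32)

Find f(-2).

Write f(k) = ak^4 + bk³ + ck² + dk + e; the 5 given values yield a linear system in the 5 coefficients.
Solving, the top 2 coefficients vanish, and f(k) = k² + 5k - 4.
Then f(-2) = -10.

-10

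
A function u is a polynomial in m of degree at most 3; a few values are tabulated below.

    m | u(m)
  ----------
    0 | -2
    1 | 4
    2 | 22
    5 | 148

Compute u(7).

292

Write u(m) = am³ + bm² + cm + d; the 4 given values yield a linear system in the 4 coefficients.
Solving, the leading coefficient vanishes, and u(m) = 6m² - 2.
Then u(7) = 292.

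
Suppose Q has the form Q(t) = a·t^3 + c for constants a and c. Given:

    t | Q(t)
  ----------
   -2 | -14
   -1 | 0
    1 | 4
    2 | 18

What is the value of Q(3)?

56

From Q(-2) = -14 and Q(-1) = 0: -8a + c = -14 and -1a + c = 0.
Subtracting: 7a = 14, so a = 2; then c = -14 − 2·(-8) = 2.
So Q(t) = 2t³ + 2, and Q(3) = 56.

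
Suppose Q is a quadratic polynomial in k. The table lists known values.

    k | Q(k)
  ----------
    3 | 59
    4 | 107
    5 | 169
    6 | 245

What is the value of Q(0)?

-1

First differences: 48, 62, 76. Second differences: 14, 14.
Level-2 differences are constant, so Q has degree 2.
Fitting a degree-2 polynomial gives Q(k) = 7k² - k - 1.
Then Q(0) = -1.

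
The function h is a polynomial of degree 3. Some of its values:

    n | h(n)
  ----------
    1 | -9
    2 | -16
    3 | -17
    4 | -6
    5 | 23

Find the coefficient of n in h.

-5

First differences: -7, -1, 11, 29. Second differences: 6, 12, 18. Third differences: 6, 6.
Level-3 differences are constant, so h has degree 3.
Fitting a degree-3 polynomial gives h(n) = n³ - 3n² - 5n - 2.
The coefficient of n is -5.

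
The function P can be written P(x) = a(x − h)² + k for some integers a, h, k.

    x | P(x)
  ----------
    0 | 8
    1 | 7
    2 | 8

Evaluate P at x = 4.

16

First differences -1, 1; second difference 2 = 2a, so a = 1.
Expanding, the x-coefficient is −2ah = -2h; matching it to the data gives h = 1, and then k = 7.
So P(x) = 1(x − 1)² + 7.
P(4) = 1·3² + 7 = 16.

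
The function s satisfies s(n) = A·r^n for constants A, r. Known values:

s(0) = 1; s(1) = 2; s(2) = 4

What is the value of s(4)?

Consecutive ratio: 2/1 = 2, and 4/2 = 2, so r = 2.
Then A·2^0 = 1 gives A = 1, and s(n) = 1·2^n.
s(4) = 1·2^4 = 16.

16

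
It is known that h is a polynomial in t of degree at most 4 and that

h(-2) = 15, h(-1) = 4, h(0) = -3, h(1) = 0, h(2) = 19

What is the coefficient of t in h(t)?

First differences: -11, -7, 3, 19. Second differences: 4, 10, 16. Third differences: 6, 6.
Level-3 differences are constant, so h has degree 3.
Fitting a degree-3 polynomial gives h(t) = t³ + 5t² - 3t - 3.
The coefficient of t is -3.

-3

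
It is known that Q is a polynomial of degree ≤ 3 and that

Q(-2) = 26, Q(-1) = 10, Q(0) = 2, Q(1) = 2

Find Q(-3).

Write Q(x) = ax³ + bx² + cx + d; the 4 given values yield a linear system in the 4 coefficients.
Solving, the leading coefficient vanishes, and Q(x) = 4x² - 4x + 2.
Then Q(-3) = 50.

50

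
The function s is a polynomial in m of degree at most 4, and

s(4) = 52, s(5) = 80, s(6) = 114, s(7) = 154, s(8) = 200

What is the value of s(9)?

252

First differences: 28, 34, 40, 46. Second differences: 6, 6, 6.
Level-2 differences are constant, so s has degree 2.
Extending the table by one column gives the next first difference 52, so s(9) = 200 + 52 = 252.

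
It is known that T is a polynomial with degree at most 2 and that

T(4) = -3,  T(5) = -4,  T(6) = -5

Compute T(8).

-7

First differences: -1, -1.
Level-1 differences are constant, so T has degree 1.
Fitting a degree-1 polynomial gives T(t) = -t + 1.
Then T(8) = -7.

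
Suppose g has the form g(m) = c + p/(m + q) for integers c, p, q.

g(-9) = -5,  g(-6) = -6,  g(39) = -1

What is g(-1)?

(g(m) − c)(m + q) = p for each data point; the three points give a linear system in c and q, then p follows.
Solving: c = -2, q = -3, p = 36, so g(m) = -2 + 36/(m − 3).
Then g(-1) = -2 + 36/(-4) = -11.

-11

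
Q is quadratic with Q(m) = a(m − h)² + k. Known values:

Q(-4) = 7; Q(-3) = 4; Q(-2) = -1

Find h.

-5

First differences -3, -5; second difference -2 = 2a, so a = -1.
Expanding, the m-coefficient is −2ah = 2h; matching it to the data gives h = -5, and then k = 8.
So Q(m) = -1(m + 5)² + 8.
Hence h = -5.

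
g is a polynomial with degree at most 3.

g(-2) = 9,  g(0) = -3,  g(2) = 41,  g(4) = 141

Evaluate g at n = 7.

Write g(n) = an³ + bn² + cn + d; the 4 given values yield a linear system in the 4 coefficients.
Solving, the leading coefficient vanishes, and g(n) = 7n² + 8n - 3.
Then g(7) = 396.

396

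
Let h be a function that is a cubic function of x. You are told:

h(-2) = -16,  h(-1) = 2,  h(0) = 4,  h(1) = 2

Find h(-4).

-148

Write h(x) = ax³ + bx² + cx + d; the 4 given values yield a linear system in the 4 coefficients.
Solving, h(x) = 2x³ - 2x² - 2x + 4.
Then h(-4) = -148.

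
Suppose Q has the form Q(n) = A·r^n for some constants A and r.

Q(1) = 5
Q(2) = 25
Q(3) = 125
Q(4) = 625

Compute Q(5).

3125

Consecutive ratio: 25/5 = 5, and 125/25 = 5, so r = 5.
Then A·5^1 = 5 gives A = 1, and Q(n) = 1·5^n.
Q(5) = 1·5^5 = 3125.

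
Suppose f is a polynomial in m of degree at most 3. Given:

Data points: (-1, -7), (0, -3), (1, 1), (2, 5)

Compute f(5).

17

Write f(m) = am³ + bm² + cm + d; the 4 given values yield a linear system in the 4 coefficients.
Solving, the top 2 coefficients vanish, and f(m) = 4m - 3.
Then f(5) = 17.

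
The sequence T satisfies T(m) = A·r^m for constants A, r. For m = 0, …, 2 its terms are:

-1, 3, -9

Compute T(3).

27

Consecutive ratio: 3/(-1) = -3, and -9/3 = -3, so r = -3.
Then A·(-3)^0 = -1 gives A = -1, and T(m) = -1·(-3)^m.
T(3) = -1·(-3)^3 = 27.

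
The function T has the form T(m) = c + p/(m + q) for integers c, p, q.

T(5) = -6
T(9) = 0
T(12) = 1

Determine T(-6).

(T(m) − c)(m + q) = p for each data point; the three points give a linear system in c and q, then p follows.
Solving: c = 3, q = -3, p = -18, so T(m) = 3 − 18/(m − 3).
Then T(-6) = 3 − 18/(-9) = 5.

5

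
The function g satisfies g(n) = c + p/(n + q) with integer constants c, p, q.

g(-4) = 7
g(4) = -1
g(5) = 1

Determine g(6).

2

(g(n) − c)(n + q) = p for each data point; the three points give a linear system in c and q, then p follows.
Solving: c = 5, q = -2, p = -12, so g(n) = 5 − 12/(n − 2).
Then g(6) = 5 − 12/4 = 2.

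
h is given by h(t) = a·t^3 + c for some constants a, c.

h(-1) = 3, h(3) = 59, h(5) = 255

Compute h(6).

437

From h(-1) = 3 and h(3) = 59: -1a + c = 3 and 27a + c = 59.
Subtracting: 28a = 56, so a = 2; then c = 3 − 2·(-1) = 5.
So h(t) = 2t³ + 5, and h(6) = 437.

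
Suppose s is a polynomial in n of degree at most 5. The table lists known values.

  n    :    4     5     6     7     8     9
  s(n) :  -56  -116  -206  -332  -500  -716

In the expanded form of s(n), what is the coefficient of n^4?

0

First differences: -60, -90, -126, -168, -216. Second differences: -30, -36, -42, -48. Third differences: -6, -6, -6.
Level-3 differences are constant, so s has degree 3.
Fitting a degree-3 polynomial gives s(n) = -n³ + n + 4.
The coefficient of n^4 is 0.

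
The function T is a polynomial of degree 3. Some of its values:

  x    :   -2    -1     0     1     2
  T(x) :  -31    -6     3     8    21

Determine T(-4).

-177

First differences: 25, 9, 5, 13. Second differences: -16, -4, 8. Third differences: 12, 12.
Level-3 differences are constant, so T has degree 3.
Fitting a degree-3 polynomial gives T(x) = 2x³ - 2x² + 5x + 3.
Then T(-4) = -177.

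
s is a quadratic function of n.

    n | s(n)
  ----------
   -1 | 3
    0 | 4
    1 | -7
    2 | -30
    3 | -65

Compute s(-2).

-10

Write s(n) = an² + bn + c; the 5 given values yield a linear system in the 3 coefficients.
Solving, s(n) = -6n² - 5n + 4.
Then s(-2) = -10.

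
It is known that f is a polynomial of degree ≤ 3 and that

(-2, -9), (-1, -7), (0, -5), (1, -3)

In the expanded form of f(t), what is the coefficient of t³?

0

Write f(t) = at³ + bt² + ct + d; the 4 given values yield a linear system in the 4 coefficients.
Solving, the top 2 coefficients vanish, and f(t) = 2t - 5.
The coefficient of t³ is 0.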